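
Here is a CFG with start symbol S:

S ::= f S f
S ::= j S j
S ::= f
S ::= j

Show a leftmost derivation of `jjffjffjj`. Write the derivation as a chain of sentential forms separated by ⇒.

S⇒jSj⇒jjSjj⇒jjfSfjj⇒jjffSffjj⇒jjffjffjj

S ⇒ jSj   [S ::= j S j]
jSj ⇒ jjSjj   [S ::= j S j]
jjSjj ⇒ jjfSfjj   [S ::= f S f]
jjfSfjj ⇒ jjffSffjj   [S ::= f S f]
jjffSffjj ⇒ jjffjffjj   [S ::= j]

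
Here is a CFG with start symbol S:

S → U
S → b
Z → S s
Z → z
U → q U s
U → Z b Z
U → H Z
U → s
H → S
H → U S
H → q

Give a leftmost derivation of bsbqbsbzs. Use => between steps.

S => U   [S → U]
U => ZbZ   [U → Z b Z]
ZbZ => SsbZ   [Z → S s]
SsbZ => bsbZ   [S → b]
bsbZ => bsbSs   [Z → S s]
bsbSs => bsbUs   [S → U]
bsbUs => bsbHZs   [U → H Z]
bsbHZs => bsbUSZs   [H → U S]
bsbUSZs => bsbHZSZs   [U → H Z]
bsbHZSZs => bsbqZSZs   [H → q]
bsbqZSZs => bsbqSsSZs   [Z → S s]
bsbqSsSZs => bsbqbsSZs   [S → b]
bsbqbsSZs => bsbqbsbZs   [S → b]
bsbqbsbZs => bsbqbsbzs   [Z → z]

S=>U=>ZbZ=>SsbZ=>bsbZ=>bsbSs=>bsbUs=>bsbHZs=>bsbUSZs=>bsbHZSZs=>bsbqZSZs=>bsbqSsSZs=>bsbqbsSZs=>bsbqbsbZs=>bsbqbsbzs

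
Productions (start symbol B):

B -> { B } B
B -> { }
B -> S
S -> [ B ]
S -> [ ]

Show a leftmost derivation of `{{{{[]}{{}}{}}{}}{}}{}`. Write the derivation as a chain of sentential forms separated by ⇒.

B⇒{B}B⇒{{B}B}B⇒{{{B}B}B}B⇒{{{{B}B}B}B}B⇒{{{{S}B}B}B}B⇒{{{{[]}B}B}B}B⇒{{{{[]}{B}B}B}B}B⇒{{{{[]}{{}}B}B}B}B⇒{{{{[]}{{}}{}}B}B}B⇒{{{{[]}{{}}{}}{}}B}B⇒{{{{[]}{{}}{}}{}}{}}B⇒{{{{[]}{{}}{}}{}}{}}{}

B ⇒ {B}B   [B -> { B } B]
{B}B ⇒ {{B}B}B   [B -> { B } B]
{{B}B}B ⇒ {{{B}B}B}B   [B -> { B } B]
{{{B}B}B}B ⇒ {{{{B}B}B}B}B   [B -> { B } B]
{{{{B}B}B}B}B ⇒ {{{{S}B}B}B}B   [B -> S]
{{{{S}B}B}B}B ⇒ {{{{[]}B}B}B}B   [S -> [ ]]
{{{{[]}B}B}B}B ⇒ {{{{[]}{B}B}B}B}B   [B -> { B } B]
{{{{[]}{B}B}B}B}B ⇒ {{{{[]}{{}}B}B}B}B   [B -> { }]
{{{{[]}{{}}B}B}B}B ⇒ {{{{[]}{{}}{}}B}B}B   [B -> { }]
{{{{[]}{{}}{}}B}B}B ⇒ {{{{[]}{{}}{}}{}}B}B   [B -> { }]
{{{{[]}{{}}{}}{}}B}B ⇒ {{{{[]}{{}}{}}{}}{}}B   [B -> { }]
{{{{[]}{{}}{}}{}}{}}B ⇒ {{{{[]}{{}}{}}{}}{}}{}   [B -> { }]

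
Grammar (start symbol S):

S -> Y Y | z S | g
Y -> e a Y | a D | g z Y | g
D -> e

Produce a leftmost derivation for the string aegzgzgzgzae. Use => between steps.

S=>YY=>aDY=>aeY=>aegzY=>aegzgzY=>aegzgzgzY=>aegzgzgzgzY=>aegzgzgzgzaD=>aegzgzgzgzae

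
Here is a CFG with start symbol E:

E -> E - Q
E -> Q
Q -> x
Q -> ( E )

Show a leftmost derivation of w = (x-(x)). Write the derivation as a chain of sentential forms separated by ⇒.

E ⇒ Q   [E -> Q]
Q ⇒ (E)   [Q -> ( E )]
(E) ⇒ (E-Q)   [E -> E - Q]
(E-Q) ⇒ (Q-Q)   [E -> Q]
(Q-Q) ⇒ (x-Q)   [Q -> x]
(x-Q) ⇒ (x-(E))   [Q -> ( E )]
(x-(E)) ⇒ (x-(Q))   [E -> Q]
(x-(Q)) ⇒ (x-(x))   [Q -> x]

E⇒Q⇒(E)⇒(E-Q)⇒(Q-Q)⇒(x-Q)⇒(x-(E))⇒(x-(Q))⇒(x-(x))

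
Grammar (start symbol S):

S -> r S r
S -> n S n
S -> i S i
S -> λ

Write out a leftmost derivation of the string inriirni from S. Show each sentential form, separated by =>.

S => iSi => inSni => inrSrni => inriSirni => inriirni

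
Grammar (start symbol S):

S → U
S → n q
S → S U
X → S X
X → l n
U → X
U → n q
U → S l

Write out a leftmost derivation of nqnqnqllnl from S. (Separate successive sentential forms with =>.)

S => U => Sl => Ul => Xl => SXl => UXl => SlXl => SUlXl => SUUlXl => UUUlXl => nqUUlXl => nqnqUlXl => nqnqnqlXl => nqnqnqllnl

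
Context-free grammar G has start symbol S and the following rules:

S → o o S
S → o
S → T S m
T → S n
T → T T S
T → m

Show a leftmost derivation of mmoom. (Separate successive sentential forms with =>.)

S => TSm => TTSSm => mTSSm => mmSSm => mmoSm => mmoom

S => TSm   [S → T S m]
TSm => TTSSm   [T → T T S]
TTSSm => mTSSm   [T → m]
mTSSm => mmSSm   [T → m]
mmSSm => mmoSm   [S → o]
mmoSm => mmoom   [S → o]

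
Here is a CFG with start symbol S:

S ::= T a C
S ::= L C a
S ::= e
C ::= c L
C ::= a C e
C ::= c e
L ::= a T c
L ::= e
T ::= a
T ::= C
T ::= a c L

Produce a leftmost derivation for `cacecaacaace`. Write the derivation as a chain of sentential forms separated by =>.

S => TaC => CaC => cLaC => caTcaC => caCcaC => cacecaC => cacecaaCe => cacecaacLe => cacecaacaTce => cacecaacaace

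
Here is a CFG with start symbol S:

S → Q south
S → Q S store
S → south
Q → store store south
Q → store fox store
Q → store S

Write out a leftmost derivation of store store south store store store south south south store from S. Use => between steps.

S => Q S store => store store south S store => store store south Q south store => store store south store S south store => store store south store Q south south store => store store south store store store south south south store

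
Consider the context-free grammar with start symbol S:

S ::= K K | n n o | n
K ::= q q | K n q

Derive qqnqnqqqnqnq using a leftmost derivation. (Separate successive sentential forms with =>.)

S => KK => KnqK => KnqnqK => qqnqnqK => qqnqnqKnq => qqnqnqKnqnq => qqnqnqqqnqnq

S => KK   [S ::= K K]
KK => KnqK   [K ::= K n q]
KnqK => KnqnqK   [K ::= K n q]
KnqnqK => qqnqnqK   [K ::= q q]
qqnqnqK => qqnqnqKnq   [K ::= K n q]
qqnqnqKnq => qqnqnqKnqnq   [K ::= K n q]
qqnqnqKnqnq => qqnqnqqqnqnq   [K ::= q q]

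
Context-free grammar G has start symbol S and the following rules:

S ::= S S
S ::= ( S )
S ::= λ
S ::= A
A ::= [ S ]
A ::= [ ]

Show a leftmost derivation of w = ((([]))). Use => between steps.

S=>(S)=>((S))=>(((S)))=>(((A)))=>((([])))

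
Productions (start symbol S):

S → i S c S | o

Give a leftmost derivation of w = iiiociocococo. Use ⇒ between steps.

S⇒iScS⇒iiScScS⇒iiiScScScS⇒iiiocScScS⇒iiiociScScScS⇒iiiociocScScS⇒iiiociococScS⇒iiiociocococS⇒iiiociocococo

S ⇒ iScS   [S → i S c S]
iScS ⇒ iiScScS   [S → i S c S]
iiScScS ⇒ iiiScScScS   [S → i S c S]
iiiScScScS ⇒ iiiocScScS   [S → o]
iiiocScScS ⇒ iiiociScScScS   [S → i S c S]
iiiociScScScS ⇒ iiiociocScScS   [S → o]
iiiociocScScS ⇒ iiiociococScS   [S → o]
iiiociococScS ⇒ iiiociocococS   [S → o]
iiiociocococS ⇒ iiiociocococo   [S → o]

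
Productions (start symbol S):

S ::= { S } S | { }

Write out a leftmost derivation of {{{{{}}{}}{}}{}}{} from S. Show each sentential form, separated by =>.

S => {S}S   [S ::= { S } S]
{S}S => {{S}S}S   [S ::= { S } S]
{{S}S}S => {{{S}S}S}S   [S ::= { S } S]
{{{S}S}S}S => {{{{S}S}S}S}S   [S ::= { S } S]
{{{{S}S}S}S}S => {{{{{}}S}S}S}S   [S ::= { }]
{{{{{}}S}S}S}S => {{{{{}}{}}S}S}S   [S ::= { }]
{{{{{}}{}}S}S}S => {{{{{}}{}}{}}S}S   [S ::= { }]
{{{{{}}{}}{}}S}S => {{{{{}}{}}{}}{}}S   [S ::= { }]
{{{{{}}{}}{}}{}}S => {{{{{}}{}}{}}{}}{}   [S ::= { }]

S => {S}S => {{S}S}S => {{{S}S}S}S => {{{{S}S}S}S}S => {{{{{}}S}S}S}S => {{{{{}}{}}S}S}S => {{{{{}}{}}{}}S}S => {{{{{}}{}}{}}{}}S => {{{{{}}{}}{}}{}}{}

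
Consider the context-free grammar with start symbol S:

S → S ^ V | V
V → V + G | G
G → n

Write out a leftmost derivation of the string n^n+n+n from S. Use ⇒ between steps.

S ⇒ S^V ⇒ V^V ⇒ G^V ⇒ n^V ⇒ n^V+G ⇒ n^V+G+G ⇒ n^G+G+G ⇒ n^n+G+G ⇒ n^n+n+G ⇒ n^n+n+n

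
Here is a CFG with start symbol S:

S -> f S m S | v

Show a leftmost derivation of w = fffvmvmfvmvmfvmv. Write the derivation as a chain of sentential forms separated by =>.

S => fSmS   [S -> f S m S]
fSmS => ffSmSmS   [S -> f S m S]
ffSmSmS => fffSmSmSmS   [S -> f S m S]
fffSmSmSmS => fffvmSmSmS   [S -> v]
fffvmSmSmS => fffvmvmSmS   [S -> v]
fffvmvmSmS => fffvmvmfSmSmS   [S -> f S m S]
fffvmvmfSmSmS => fffvmvmfvmSmS   [S -> v]
fffvmvmfvmSmS => fffvmvmfvmvmS   [S -> v]
fffvmvmfvmvmS => fffvmvmfvmvmfSmS   [S -> f S m S]
fffvmvmfvmvmfSmS => fffvmvmfvmvmfvmS   [S -> v]
fffvmvmfvmvmfvmS => fffvmvmfvmvmfvmv   [S -> v]

S => fSmS => ffSmSmS => fffSmSmSmS => fffvmSmSmS => fffvmvmSmS => fffvmvmfSmSmS => fffvmvmfvmSmS => fffvmvmfvmvmS => fffvmvmfvmvmfSmS => fffvmvmfvmvmfvmS => fffvmvmfvmvmfvmv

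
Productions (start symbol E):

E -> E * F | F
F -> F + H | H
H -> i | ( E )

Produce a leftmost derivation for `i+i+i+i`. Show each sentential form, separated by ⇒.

E ⇒ F   [E -> F]
F ⇒ F+H   [F -> F + H]
F+H ⇒ F+H+H   [F -> F + H]
F+H+H ⇒ F+H+H+H   [F -> F + H]
F+H+H+H ⇒ H+H+H+H   [F -> H]
H+H+H+H ⇒ i+H+H+H   [H -> i]
i+H+H+H ⇒ i+i+H+H   [H -> i]
i+i+H+H ⇒ i+i+i+H   [H -> i]
i+i+i+H ⇒ i+i+i+i   [H -> i]

E⇒F⇒F+H⇒F+H+H⇒F+H+H+H⇒H+H+H+H⇒i+H+H+H⇒i+i+H+H⇒i+i+i+H⇒i+i+i+i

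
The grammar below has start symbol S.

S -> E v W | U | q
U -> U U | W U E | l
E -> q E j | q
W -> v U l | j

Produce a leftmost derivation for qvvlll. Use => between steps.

S=>EvW=>qvW=>qvvUl=>qvvUUl=>qvvlUl=>qvvlll

S => EvW   [S -> E v W]
EvW => qvW   [E -> q]
qvW => qvvUl   [W -> v U l]
qvvUl => qvvUUl   [U -> U U]
qvvUUl => qvvlUl   [U -> l]
qvvlUl => qvvlll   [U -> l]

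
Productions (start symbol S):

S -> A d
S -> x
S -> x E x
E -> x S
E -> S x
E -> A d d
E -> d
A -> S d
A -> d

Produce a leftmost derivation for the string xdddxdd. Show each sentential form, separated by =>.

S => Ad   [S -> A d]
Ad => Sdd   [A -> S d]
Sdd => xExdd   [S -> x E x]
xExdd => xAddxdd   [E -> A d d]
xAddxdd => xdddxdd   [A -> d]

S=>Ad=>Sdd=>xExdd=>xAddxdd=>xdddxdd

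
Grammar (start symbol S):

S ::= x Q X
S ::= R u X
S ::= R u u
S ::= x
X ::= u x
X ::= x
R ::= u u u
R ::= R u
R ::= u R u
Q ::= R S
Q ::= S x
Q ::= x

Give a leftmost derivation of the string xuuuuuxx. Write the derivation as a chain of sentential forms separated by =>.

S=>xQX=>xRSX=>xuRuSX=>xuuuuuSX=>xuuuuuxX=>xuuuuuxx

S => xQX   [S ::= x Q X]
xQX => xRSX   [Q ::= R S]
xRSX => xuRuSX   [R ::= u R u]
xuRuSX => xuuuuuSX   [R ::= u u u]
xuuuuuSX => xuuuuuxX   [S ::= x]
xuuuuuxX => xuuuuuxx   [X ::= x]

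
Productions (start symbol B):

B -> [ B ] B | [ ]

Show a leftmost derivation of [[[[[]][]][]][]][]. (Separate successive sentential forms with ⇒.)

B ⇒ [B]B   [B -> [ B ] B]
[B]B ⇒ [[B]B]B   [B -> [ B ] B]
[[B]B]B ⇒ [[[B]B]B]B   [B -> [ B ] B]
[[[B]B]B]B ⇒ [[[[B]B]B]B]B   [B -> [ B ] B]
[[[[B]B]B]B]B ⇒ [[[[[]]B]B]B]B   [B -> [ ]]
[[[[[]]B]B]B]B ⇒ [[[[[]][]]B]B]B   [B -> [ ]]
[[[[[]][]]B]B]B ⇒ [[[[[]][]][]]B]B   [B -> [ ]]
[[[[[]][]][]]B]B ⇒ [[[[[]][]][]][]]B   [B -> [ ]]
[[[[[]][]][]][]]B ⇒ [[[[[]][]][]][]][]   [B -> [ ]]

B ⇒ [B]B ⇒ [[B]B]B ⇒ [[[B]B]B]B ⇒ [[[[B]B]B]B]B ⇒ [[[[[]]B]B]B]B ⇒ [[[[[]][]]B]B]B ⇒ [[[[[]][]][]]B]B ⇒ [[[[[]][]][]][]]B ⇒ [[[[[]][]][]][]][]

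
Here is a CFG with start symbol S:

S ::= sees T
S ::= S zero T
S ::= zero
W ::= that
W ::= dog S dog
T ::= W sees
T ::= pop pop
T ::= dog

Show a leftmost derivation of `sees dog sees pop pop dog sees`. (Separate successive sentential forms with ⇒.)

S ⇒ sees T ⇒ sees W sees ⇒ sees dog S dog sees ⇒ sees dog sees T dog sees ⇒ sees dog sees pop pop dog sees

S ⇒ sees T   [S ::= sees T]
sees T ⇒ sees W sees   [T ::= W sees]
sees W sees ⇒ sees dog S dog sees   [W ::= dog S dog]
sees dog S dog sees ⇒ sees dog sees T dog sees   [S ::= sees T]
sees dog sees T dog sees ⇒ sees dog sees pop pop dog sees   [T ::= pop pop]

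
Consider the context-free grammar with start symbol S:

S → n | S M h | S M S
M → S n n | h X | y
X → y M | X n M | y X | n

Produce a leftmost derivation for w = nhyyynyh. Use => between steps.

S => SMS => nMS => nhXS => nhyXS => nhyyMS => nhyyyS => nhyyySMh => nhyyynMh => nhyyynyh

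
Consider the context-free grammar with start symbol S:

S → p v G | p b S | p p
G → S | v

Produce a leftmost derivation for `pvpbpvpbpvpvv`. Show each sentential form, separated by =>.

S=>pvG=>pvS=>pvpbS=>pvpbpvG=>pvpbpvS=>pvpbpvpbS=>pvpbpvpbpvG=>pvpbpvpbpvS=>pvpbpvpbpvpvG=>pvpbpvpbpvpvv

S => pvG   [S → p v G]
pvG => pvS   [G → S]
pvS => pvpbS   [S → p b S]
pvpbS => pvpbpvG   [S → p v G]
pvpbpvG => pvpbpvS   [G → S]
pvpbpvS => pvpbpvpbS   [S → p b S]
pvpbpvpbS => pvpbpvpbpvG   [S → p v G]
pvpbpvpbpvG => pvpbpvpbpvS   [G → S]
pvpbpvpbpvS => pvpbpvpbpvpvG   [S → p v G]
pvpbpvpbpvpvG => pvpbpvpbpvpvv   [G → v]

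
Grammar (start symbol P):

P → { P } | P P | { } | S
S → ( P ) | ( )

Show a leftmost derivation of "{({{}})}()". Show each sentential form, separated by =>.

P => PP => {P}P => {S}P => {(P)}P => {({P})}P => {({{}})}P => {({{}})}S => {({{}})}()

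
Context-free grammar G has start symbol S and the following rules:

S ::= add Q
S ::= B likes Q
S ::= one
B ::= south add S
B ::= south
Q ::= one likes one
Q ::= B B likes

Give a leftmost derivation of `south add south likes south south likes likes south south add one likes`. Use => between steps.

S => B likes Q => south add S likes Q => south add B likes Q likes Q => south add south likes Q likes Q => south add south likes B B likes likes Q => south add south likes south B likes likes Q => south add south likes south south likes likes Q => south add south likes south south likes likes B B likes => south add south likes south south likes likes south B likes => south add south likes south south likes likes south south add S likes => south add south likes south south likes likes south south add one likes

S => B likes Q   [S ::= B likes Q]
B likes Q => south add S likes Q   [B ::= south add S]
south add S likes Q => south add B likes Q likes Q   [S ::= B likes Q]
south add B likes Q likes Q => south add south likes Q likes Q   [B ::= south]
south add south likes Q likes Q => south add south likes B B likes likes Q   [Q ::= B B likes]
south add south likes B B likes likes Q => south add south likes south B likes likes Q   [B ::= south]
south add south likes south B likes likes Q => south add south likes south south likes likes Q   [B ::= south]
south add south likes south south likes likes Q => south add south likes south south likes likes B B likes   [Q ::= B B likes]
south add south likes south south likes likes B B likes => south add south likes south south likes likes south B likes   [B ::= south]
south add south likes south south likes likes south B likes => south add south likes south south likes likes south south add S likes   [B ::= south add S]
south add south likes south south likes likes south south add S likes => south add south likes south south likes likes south south add one likes   [S ::= one]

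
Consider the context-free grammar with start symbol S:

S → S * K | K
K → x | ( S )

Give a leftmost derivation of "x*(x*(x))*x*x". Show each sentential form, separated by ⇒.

S ⇒ S*K ⇒ S*K*K ⇒ S*K*K*K ⇒ K*K*K*K ⇒ x*K*K*K ⇒ x*(S)*K*K ⇒ x*(S*K)*K*K ⇒ x*(K*K)*K*K ⇒ x*(x*K)*K*K ⇒ x*(x*(S))*K*K ⇒ x*(x*(K))*K*K ⇒ x*(x*(x))*K*K ⇒ x*(x*(x))*x*K ⇒ x*(x*(x))*x*x

S ⇒ S*K   [S → S * K]
S*K ⇒ S*K*K   [S → S * K]
S*K*K ⇒ S*K*K*K   [S → S * K]
S*K*K*K ⇒ K*K*K*K   [S → K]
K*K*K*K ⇒ x*K*K*K   [K → x]
x*K*K*K ⇒ x*(S)*K*K   [K → ( S )]
x*(S)*K*K ⇒ x*(S*K)*K*K   [S → S * K]
x*(S*K)*K*K ⇒ x*(K*K)*K*K   [S → K]
x*(K*K)*K*K ⇒ x*(x*K)*K*K   [K → x]
x*(x*K)*K*K ⇒ x*(x*(S))*K*K   [K → ( S )]
x*(x*(S))*K*K ⇒ x*(x*(K))*K*K   [S → K]
x*(x*(K))*K*K ⇒ x*(x*(x))*K*K   [K → x]
x*(x*(x))*K*K ⇒ x*(x*(x))*x*K   [K → x]
x*(x*(x))*x*K ⇒ x*(x*(x))*x*x   [K → x]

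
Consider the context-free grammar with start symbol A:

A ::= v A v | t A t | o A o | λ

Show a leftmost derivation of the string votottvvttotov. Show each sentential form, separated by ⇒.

A ⇒ vAv ⇒ voAov ⇒ votAtov ⇒ votoAotov ⇒ vototAtotov ⇒ votottAttotov ⇒ votottvAvttotov ⇒ votottvvttotov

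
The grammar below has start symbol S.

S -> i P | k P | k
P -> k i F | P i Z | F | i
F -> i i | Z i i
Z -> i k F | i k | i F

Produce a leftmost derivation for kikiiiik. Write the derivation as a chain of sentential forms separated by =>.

S => kP => kPiZ => kFiZ => kZiiiZ => kikiiiZ => kikiiiik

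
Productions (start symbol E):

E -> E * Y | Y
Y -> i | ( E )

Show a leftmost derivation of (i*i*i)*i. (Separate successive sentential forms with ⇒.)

E ⇒ E*Y   [E -> E * Y]
E*Y ⇒ Y*Y   [E -> Y]
Y*Y ⇒ (E)*Y   [Y -> ( E )]
(E)*Y ⇒ (E*Y)*Y   [E -> E * Y]
(E*Y)*Y ⇒ (E*Y*Y)*Y   [E -> E * Y]
(E*Y*Y)*Y ⇒ (Y*Y*Y)*Y   [E -> Y]
(Y*Y*Y)*Y ⇒ (i*Y*Y)*Y   [Y -> i]
(i*Y*Y)*Y ⇒ (i*i*Y)*Y   [Y -> i]
(i*i*Y)*Y ⇒ (i*i*i)*Y   [Y -> i]
(i*i*i)*Y ⇒ (i*i*i)*i   [Y -> i]

E⇒E*Y⇒Y*Y⇒(E)*Y⇒(E*Y)*Y⇒(E*Y*Y)*Y⇒(Y*Y*Y)*Y⇒(i*Y*Y)*Y⇒(i*i*Y)*Y⇒(i*i*i)*Y⇒(i*i*i)*i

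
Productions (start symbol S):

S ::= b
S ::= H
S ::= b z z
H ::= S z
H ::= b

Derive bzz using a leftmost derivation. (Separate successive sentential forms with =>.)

S => H => Sz => Hz => Szz => Hzz => bzz

S => H   [S ::= H]
H => Sz   [H ::= S z]
Sz => Hz   [S ::= H]
Hz => Szz   [H ::= S z]
Szz => Hzz   [S ::= H]
Hzz => bzz   [H ::= b]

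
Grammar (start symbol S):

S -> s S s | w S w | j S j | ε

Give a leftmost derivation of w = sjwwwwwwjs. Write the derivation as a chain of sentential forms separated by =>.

S => sSs   [S -> s S s]
sSs => sjSjs   [S -> j S j]
sjSjs => sjwSwjs   [S -> w S w]
sjwSwjs => sjwwSwwjs   [S -> w S w]
sjwwSwwjs => sjwwwSwwwjs   [S -> w S w]
sjwwwSwwwjs => sjwwwwwwjs   [S -> ε]

S => sSs => sjSjs => sjwSwjs => sjwwSwwjs => sjwwwSwwwjs => sjwwwwwwjs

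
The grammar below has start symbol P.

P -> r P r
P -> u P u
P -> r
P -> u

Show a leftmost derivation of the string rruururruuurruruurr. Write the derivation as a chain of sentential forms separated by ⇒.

P ⇒ rPr ⇒ rrPrr ⇒ rruPurr ⇒ rruuPuurr ⇒ rruurPruurr ⇒ rruuruPuruurr ⇒ rruururPruruurr ⇒ rruururrPrruruurr ⇒ rruururruPurruruurr ⇒ rruururruuurruruurr

P ⇒ rPr   [P -> r P r]
rPr ⇒ rrPrr   [P -> r P r]
rrPrr ⇒ rruPurr   [P -> u P u]
rruPurr ⇒ rruuPuurr   [P -> u P u]
rruuPuurr ⇒ rruurPruurr   [P -> r P r]
rruurPruurr ⇒ rruuruPuruurr   [P -> u P u]
rruuruPuruurr ⇒ rruururPruruurr   [P -> r P r]
rruururPruruurr ⇒ rruururrPrruruurr   [P -> r P r]
rruururrPrruruurr ⇒ rruururruPurruruurr   [P -> u P u]
rruururruPurruruurr ⇒ rruururruuurruruurr   [P -> u]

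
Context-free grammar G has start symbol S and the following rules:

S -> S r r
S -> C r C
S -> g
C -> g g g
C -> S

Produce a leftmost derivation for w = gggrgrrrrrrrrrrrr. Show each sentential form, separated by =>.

S => Srr   [S -> S r r]
Srr => Srrrr   [S -> S r r]
Srrrr => Srrrrrr   [S -> S r r]
Srrrrrr => CrCrrrrrr   [S -> C r C]
CrCrrrrrr => gggrCrrrrrr   [C -> g g g]
gggrCrrrrrr => gggrSrrrrrr   [C -> S]
gggrSrrrrrr => gggrSrrrrrrrr   [S -> S r r]
gggrSrrrrrrrr => gggrSrrrrrrrrrr   [S -> S r r]
gggrSrrrrrrrrrr => gggrSrrrrrrrrrrrr   [S -> S r r]
gggrSrrrrrrrrrrrr => gggrgrrrrrrrrrrrr   [S -> g]

S=>Srr=>Srrrr=>Srrrrrr=>CrCrrrrrr=>gggrCrrrrrr=>gggrSrrrrrr=>gggrSrrrrrrrr=>gggrSrrrrrrrrrr=>gggrSrrrrrrrrrrrr=>gggrgrrrrrrrrrrrr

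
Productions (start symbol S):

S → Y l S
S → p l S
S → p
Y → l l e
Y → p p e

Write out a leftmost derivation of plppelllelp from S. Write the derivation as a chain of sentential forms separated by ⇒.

S ⇒ plS ⇒ plYlS ⇒ plppelS ⇒ plppelYlS ⇒ plppelllelS ⇒ plppelllelp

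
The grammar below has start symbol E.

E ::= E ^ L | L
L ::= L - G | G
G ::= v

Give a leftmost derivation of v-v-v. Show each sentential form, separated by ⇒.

E ⇒ L   [E ::= L]
L ⇒ L-G   [L ::= L - G]
L-G ⇒ L-G-G   [L ::= L - G]
L-G-G ⇒ G-G-G   [L ::= G]
G-G-G ⇒ v-G-G   [G ::= v]
v-G-G ⇒ v-v-G   [G ::= v]
v-v-G ⇒ v-v-v   [G ::= v]

E⇒L⇒L-G⇒L-G-G⇒G-G-G⇒v-G-G⇒v-v-G⇒v-v-v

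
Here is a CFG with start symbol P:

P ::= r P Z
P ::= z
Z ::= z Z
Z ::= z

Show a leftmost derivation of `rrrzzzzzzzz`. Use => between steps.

P => rPZ   [P ::= r P Z]
rPZ => rrPZZ   [P ::= r P Z]
rrPZZ => rrrPZZZ   [P ::= r P Z]
rrrPZZZ => rrrzZZZ   [P ::= z]
rrrzZZZ => rrrzzZZ   [Z ::= z]
rrrzzZZ => rrrzzzZ   [Z ::= z]
rrrzzzZ => rrrzzzzZ   [Z ::= z Z]
rrrzzzzZ => rrrzzzzzZ   [Z ::= z Z]
rrrzzzzzZ => rrrzzzzzzZ   [Z ::= z Z]
rrrzzzzzzZ => rrrzzzzzzzZ   [Z ::= z Z]
rrrzzzzzzzZ => rrrzzzzzzzz   [Z ::= z]

P => rPZ => rrPZZ => rrrPZZZ => rrrzZZZ => rrrzzZZ => rrrzzzZ => rrrzzzzZ => rrrzzzzzZ => rrrzzzzzzZ => rrrzzzzzzzZ => rrrzzzzzzzz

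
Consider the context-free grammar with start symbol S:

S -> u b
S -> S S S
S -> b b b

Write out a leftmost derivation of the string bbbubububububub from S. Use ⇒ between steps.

S ⇒ SSS   [S -> S S S]
SSS ⇒ bbbSS   [S -> b b b]
bbbSS ⇒ bbbSSSS   [S -> S S S]
bbbSSSS ⇒ bbbSSSSSS   [S -> S S S]
bbbSSSSSS ⇒ bbbubSSSSS   [S -> u b]
bbbubSSSSS ⇒ bbbububSSSS   [S -> u b]
bbbububSSSS ⇒ bbbubububSSS   [S -> u b]
bbbubububSSS ⇒ bbbububububSS   [S -> u b]
bbbububububSS ⇒ bbbubububububS   [S -> u b]
bbbubububububS ⇒ bbbubububububub   [S -> u b]

S ⇒ SSS ⇒ bbbSS ⇒ bbbSSSS ⇒ bbbSSSSSS ⇒ bbbubSSSSS ⇒ bbbububSSSS ⇒ bbbubububSSS ⇒ bbbububububSS ⇒ bbbubububububS ⇒ bbbubububububub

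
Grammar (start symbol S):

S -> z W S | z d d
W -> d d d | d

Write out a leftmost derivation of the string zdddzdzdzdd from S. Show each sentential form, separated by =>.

S=>zWS=>zdddS=>zdddzWS=>zdddzdS=>zdddzdzWS=>zdddzdzdS=>zdddzdzdzdd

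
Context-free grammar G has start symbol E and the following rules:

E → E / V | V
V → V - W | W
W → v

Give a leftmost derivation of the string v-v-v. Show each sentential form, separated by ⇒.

E ⇒ V   [E → V]
V ⇒ V-W   [V → V - W]
V-W ⇒ V-W-W   [V → V - W]
V-W-W ⇒ W-W-W   [V → W]
W-W-W ⇒ v-W-W   [W → v]
v-W-W ⇒ v-v-W   [W → v]
v-v-W ⇒ v-v-v   [W → v]

E ⇒ V ⇒ V-W ⇒ V-W-W ⇒ W-W-W ⇒ v-W-W ⇒ v-v-W ⇒ v-v-v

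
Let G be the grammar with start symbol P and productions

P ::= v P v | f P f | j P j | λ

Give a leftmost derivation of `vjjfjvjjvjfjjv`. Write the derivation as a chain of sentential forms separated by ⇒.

P ⇒ vPv   [P ::= v P v]
vPv ⇒ vjPjv   [P ::= j P j]
vjPjv ⇒ vjjPjjv   [P ::= j P j]
vjjPjjv ⇒ vjjfPfjjv   [P ::= f P f]
vjjfPfjjv ⇒ vjjfjPjfjjv   [P ::= j P j]
vjjfjPjfjjv ⇒ vjjfjvPvjfjjv   [P ::= v P v]
vjjfjvPvjfjjv ⇒ vjjfjvjPjvjfjjv   [P ::= j P j]
vjjfjvjPjvjfjjv ⇒ vjjfjvjjvjfjjv   [P ::= λ]

P⇒vPv⇒vjPjv⇒vjjPjjv⇒vjjfPfjjv⇒vjjfjPjfjjv⇒vjjfjvPvjfjjv⇒vjjfjvjPjvjfjjv⇒vjjfjvjjvjfjjv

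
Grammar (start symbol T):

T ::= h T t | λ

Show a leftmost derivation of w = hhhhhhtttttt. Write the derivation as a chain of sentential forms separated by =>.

T => hTt => hhTtt => hhhTttt => hhhhTtttt => hhhhhTttttt => hhhhhhTtttttt => hhhhhhtttttt

T => hTt   [T ::= h T t]
hTt => hhTtt   [T ::= h T t]
hhTtt => hhhTttt   [T ::= h T t]
hhhTttt => hhhhTtttt   [T ::= h T t]
hhhhTtttt => hhhhhTttttt   [T ::= h T t]
hhhhhTttttt => hhhhhhTtttttt   [T ::= h T t]
hhhhhhTtttttt => hhhhhhtttttt   [T ::= λ]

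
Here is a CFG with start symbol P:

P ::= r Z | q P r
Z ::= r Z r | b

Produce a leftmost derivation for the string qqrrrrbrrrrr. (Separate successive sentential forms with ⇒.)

P⇒qPr⇒qqPrr⇒qqrZrr⇒qqrrZrrr⇒qqrrrZrrrr⇒qqrrrrZrrrrr⇒qqrrrrbrrrrr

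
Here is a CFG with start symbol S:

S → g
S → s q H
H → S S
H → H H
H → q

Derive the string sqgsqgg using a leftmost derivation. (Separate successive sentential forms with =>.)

S => sqH   [S → s q H]
sqH => sqSS   [H → S S]
sqSS => sqgS   [S → g]
sqgS => sqgsqH   [S → s q H]
sqgsqH => sqgsqSS   [H → S S]
sqgsqSS => sqgsqgS   [S → g]
sqgsqgS => sqgsqgg   [S → g]

S => sqH => sqSS => sqgS => sqgsqH => sqgsqSS => sqgsqgS => sqgsqgg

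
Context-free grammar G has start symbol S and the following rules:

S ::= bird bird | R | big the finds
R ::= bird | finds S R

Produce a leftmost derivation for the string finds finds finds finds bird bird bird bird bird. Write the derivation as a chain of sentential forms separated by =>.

S => R => finds S R => finds R R => finds finds S R R => finds finds R R R => finds finds finds S R R R => finds finds finds R R R R => finds finds finds finds S R R R R => finds finds finds finds R R R R R => finds finds finds finds bird R R R R => finds finds finds finds bird bird R R R => finds finds finds finds bird bird bird R R => finds finds finds finds bird bird bird bird R => finds finds finds finds bird bird bird bird bird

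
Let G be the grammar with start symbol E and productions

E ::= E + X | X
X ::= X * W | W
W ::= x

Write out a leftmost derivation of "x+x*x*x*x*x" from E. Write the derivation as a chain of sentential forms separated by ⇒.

E ⇒ E+X   [E ::= E + X]
E+X ⇒ X+X   [E ::= X]
X+X ⇒ W+X   [X ::= W]
W+X ⇒ x+X   [W ::= x]
x+X ⇒ x+X*W   [X ::= X * W]
x+X*W ⇒ x+X*W*W   [X ::= X * W]
x+X*W*W ⇒ x+X*W*W*W   [X ::= X * W]
x+X*W*W*W ⇒ x+X*W*W*W*W   [X ::= X * W]
x+X*W*W*W*W ⇒ x+W*W*W*W*W   [X ::= W]
x+W*W*W*W*W ⇒ x+x*W*W*W*W   [W ::= x]
x+x*W*W*W*W ⇒ x+x*x*W*W*W   [W ::= x]
x+x*x*W*W*W ⇒ x+x*x*x*W*W   [W ::= x]
x+x*x*x*W*W ⇒ x+x*x*x*x*W   [W ::= x]
x+x*x*x*x*W ⇒ x+x*x*x*x*x   [W ::= x]

E⇒E+X⇒X+X⇒W+X⇒x+X⇒x+X*W⇒x+X*W*W⇒x+X*W*W*W⇒x+X*W*W*W*W⇒x+W*W*W*W*W⇒x+x*W*W*W*W⇒x+x*x*W*W*W⇒x+x*x*x*W*W⇒x+x*x*x*x*W⇒x+x*x*x*x*x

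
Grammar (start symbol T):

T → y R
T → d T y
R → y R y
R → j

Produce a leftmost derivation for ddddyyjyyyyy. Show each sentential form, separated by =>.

T=>dTy=>ddTyy=>dddTyyy=>ddddTyyyy=>ddddyRyyyy=>ddddyyRyyyyy=>ddddyyjyyyyy

T => dTy   [T → d T y]
dTy => ddTyy   [T → d T y]
ddTyy => dddTyyy   [T → d T y]
dddTyyy => ddddTyyyy   [T → d T y]
ddddTyyyy => ddddyRyyyy   [T → y R]
ddddyRyyyy => ddddyyRyyyyy   [R → y R y]
ddddyyRyyyyy => ddddyyjyyyyy   [R → j]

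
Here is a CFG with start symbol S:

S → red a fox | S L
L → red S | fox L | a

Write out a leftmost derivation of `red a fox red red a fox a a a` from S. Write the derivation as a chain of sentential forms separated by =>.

S => S L => S L L => S L L L => red a fox L L L => red a fox red S L L => red a fox red S L L L => red a fox red red a fox L L L => red a fox red red a fox a L L => red a fox red red a fox a a L => red a fox red red a fox a a a

S => S L   [S → S L]
S L => S L L   [S → S L]
S L L => S L L L   [S → S L]
S L L L => red a fox L L L   [S → red a fox]
red a fox L L L => red a fox red S L L   [L → red S]
red a fox red S L L => red a fox red S L L L   [S → S L]
red a fox red S L L L => red a fox red red a fox L L L   [S → red a fox]
red a fox red red a fox L L L => red a fox red red a fox a L L   [L → a]
red a fox red red a fox a L L => red a fox red red a fox a a L   [L → a]
red a fox red red a fox a a L => red a fox red red a fox a a a   [L → a]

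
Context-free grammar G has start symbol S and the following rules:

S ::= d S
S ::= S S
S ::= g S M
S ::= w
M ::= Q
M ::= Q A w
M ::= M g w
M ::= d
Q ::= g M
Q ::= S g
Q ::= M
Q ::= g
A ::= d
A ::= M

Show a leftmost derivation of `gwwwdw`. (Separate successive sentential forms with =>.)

S => SS => gSMS => gSSMS => gSSSMS => gwSSMS => gwwSMS => gwwwMS => gwwwdS => gwwwdw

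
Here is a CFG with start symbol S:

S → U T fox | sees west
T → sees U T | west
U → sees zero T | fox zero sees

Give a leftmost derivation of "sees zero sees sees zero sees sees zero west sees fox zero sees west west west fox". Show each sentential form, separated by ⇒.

S ⇒ U T fox ⇒ sees zero T T fox ⇒ sees zero sees U T T fox ⇒ sees zero sees sees zero T T T fox ⇒ sees zero sees sees zero sees U T T T fox ⇒ sees zero sees sees zero sees sees zero T T T T fox ⇒ sees zero sees sees zero sees sees zero west T T T fox ⇒ sees zero sees sees zero sees sees zero west sees U T T T fox ⇒ sees zero sees sees zero sees sees zero west sees fox zero sees T T T fox ⇒ sees zero sees sees zero sees sees zero west sees fox zero sees west T T fox ⇒ sees zero sees sees zero sees sees zero west sees fox zero sees west west T fox ⇒ sees zero sees sees zero sees sees zero west sees fox zero sees west west west fox

S ⇒ U T fox   [S → U T fox]
U T fox ⇒ sees zero T T fox   [U → sees zero T]
sees zero T T fox ⇒ sees zero sees U T T fox   [T → sees U T]
sees zero sees U T T fox ⇒ sees zero sees sees zero T T T fox   [U → sees zero T]
sees zero sees sees zero T T T fox ⇒ sees zero sees sees zero sees U T T T fox   [T → sees U T]
sees zero sees sees zero sees U T T T fox ⇒ sees zero sees sees zero sees sees zero T T T T fox   [U → sees zero T]
sees zero sees sees zero sees sees zero T T T T fox ⇒ sees zero sees sees zero sees sees zero west T T T fox   [T → west]
sees zero sees sees zero sees sees zero west T T T fox ⇒ sees zero sees sees zero sees sees zero west sees U T T T fox   [T → sees U T]
sees zero sees sees zero sees sees zero west sees U T T T fox ⇒ sees zero sees sees zero sees sees zero west sees fox zero sees T T T fox   [U → fox zero sees]
sees zero sees sees zero sees sees zero west sees fox zero sees T T T fox ⇒ sees zero sees sees zero sees sees zero west sees fox zero sees west T T fox   [T → west]
sees zero sees sees zero sees sees zero west sees fox zero sees west T T fox ⇒ sees zero sees sees zero sees sees zero west sees fox zero sees west west T fox   [T → west]
sees zero sees sees zero sees sees zero west sees fox zero sees west west T fox ⇒ sees zero sees sees zero sees sees zero west sees fox zero sees west west west fox   [T → west]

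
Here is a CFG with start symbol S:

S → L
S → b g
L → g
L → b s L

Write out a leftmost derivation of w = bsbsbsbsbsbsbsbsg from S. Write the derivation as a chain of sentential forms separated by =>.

S=>L=>bsL=>bsbsL=>bsbsbsL=>bsbsbsbsL=>bsbsbsbsbsL=>bsbsbsbsbsbsL=>bsbsbsbsbsbsbsL=>bsbsbsbsbsbsbsbsL=>bsbsbsbsbsbsbsbsg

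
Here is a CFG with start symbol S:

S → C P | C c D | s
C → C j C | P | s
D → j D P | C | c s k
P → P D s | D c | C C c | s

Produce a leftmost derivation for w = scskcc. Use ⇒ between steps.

S⇒CP⇒sP⇒sDc⇒sCc⇒sPc⇒sDcc⇒scskcc

S ⇒ CP   [S → C P]
CP ⇒ sP   [C → s]
sP ⇒ sDc   [P → D c]
sDc ⇒ sCc   [D → C]
sCc ⇒ sPc   [C → P]
sPc ⇒ sDcc   [P → D c]
sDcc ⇒ scskcc   [D → c s k]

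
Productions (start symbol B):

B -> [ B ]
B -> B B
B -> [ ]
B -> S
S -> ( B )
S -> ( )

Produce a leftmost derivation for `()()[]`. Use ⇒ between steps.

B ⇒ BB   [B -> B B]
BB ⇒ SB   [B -> S]
SB ⇒ ()B   [S -> ( )]
()B ⇒ ()BB   [B -> B B]
()BB ⇒ ()SB   [B -> S]
()SB ⇒ ()()B   [S -> ( )]
()()B ⇒ ()()[]   [B -> [ ]]

B ⇒ BB ⇒ SB ⇒ ()B ⇒ ()BB ⇒ ()SB ⇒ ()()B ⇒ ()()[]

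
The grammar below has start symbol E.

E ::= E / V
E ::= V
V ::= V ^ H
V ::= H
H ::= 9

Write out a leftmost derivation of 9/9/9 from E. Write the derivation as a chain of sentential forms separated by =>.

E => E/V   [E ::= E / V]
E/V => E/V/V   [E ::= E / V]
E/V/V => V/V/V   [E ::= V]
V/V/V => H/V/V   [V ::= H]
H/V/V => 9/V/V   [H ::= 9]
9/V/V => 9/H/V   [V ::= H]
9/H/V => 9/9/V   [H ::= 9]
9/9/V => 9/9/H   [V ::= H]
9/9/H => 9/9/9   [H ::= 9]

E => E/V => E/V/V => V/V/V => H/V/V => 9/V/V => 9/H/V => 9/9/V => 9/9/H => 9/9/9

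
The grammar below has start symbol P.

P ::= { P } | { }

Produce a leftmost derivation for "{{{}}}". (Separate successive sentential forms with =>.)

P => {P} => {{P}} => {{{}}}

P => {P}   [P ::= { P }]
{P} => {{P}}   [P ::= { P }]
{{P}} => {{{}}}   [P ::= { }]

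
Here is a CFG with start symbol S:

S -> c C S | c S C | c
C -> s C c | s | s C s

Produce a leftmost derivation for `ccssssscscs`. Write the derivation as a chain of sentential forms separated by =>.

S => cSC   [S -> c S C]
cSC => ccC   [S -> c]
ccC => ccsCs   [C -> s C s]
ccsCs => ccssCcs   [C -> s C c]
ccssCcs => ccsssCscs   [C -> s C s]
ccsssCscs => ccssssCcscs   [C -> s C c]
ccssssCcscs => ccssssscscs   [C -> s]

S=>cSC=>ccC=>ccsCs=>ccssCcs=>ccsssCscs=>ccssssCcscs=>ccssssscscs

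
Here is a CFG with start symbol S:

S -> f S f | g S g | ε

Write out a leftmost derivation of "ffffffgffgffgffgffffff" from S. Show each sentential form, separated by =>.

S => fSf => ffSff => fffSfff => ffffSffff => fffffSfffff => ffffffSffffff => ffffffgSgffffff => ffffffgfSfgffffff => ffffffgffSffgffffff => ffffffgffgSgffgffffff => ffffffgffgfSfgffgffffff => ffffffgffgffgffgffffff

S => fSf   [S -> f S f]
fSf => ffSff   [S -> f S f]
ffSff => fffSfff   [S -> f S f]
fffSfff => ffffSffff   [S -> f S f]
ffffSffff => fffffSfffff   [S -> f S f]
fffffSfffff => ffffffSffffff   [S -> f S f]
ffffffSffffff => ffffffgSgffffff   [S -> g S g]
ffffffgSgffffff => ffffffgfSfgffffff   [S -> f S f]
ffffffgfSfgffffff => ffffffgffSffgffffff   [S -> f S f]
ffffffgffSffgffffff => ffffffgffgSgffgffffff   [S -> g S g]
ffffffgffgSgffgffffff => ffffffgffgfSfgffgffffff   [S -> f S f]
ffffffgffgfSfgffgffffff => ffffffgffgffgffgffffff   [S -> ε]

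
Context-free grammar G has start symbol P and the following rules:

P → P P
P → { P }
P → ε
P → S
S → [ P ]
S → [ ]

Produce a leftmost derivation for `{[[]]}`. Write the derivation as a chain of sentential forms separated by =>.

P => {P}   [P → { P }]
{P} => {S}   [P → S]
{S} => {[P]}   [S → [ P ]]
{[P]} => {[S]}   [P → S]
{[S]} => {[[P]]}   [S → [ P ]]
{[[P]]} => {[[]]}   [P → ε]

P => {P} => {S} => {[P]} => {[S]} => {[[P]]} => {[[]]}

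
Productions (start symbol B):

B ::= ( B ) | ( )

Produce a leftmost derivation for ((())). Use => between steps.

B => (B)   [B ::= ( B )]
(B) => ((B))   [B ::= ( B )]
((B)) => ((()))   [B ::= ( )]

B => (B) => ((B)) => ((()))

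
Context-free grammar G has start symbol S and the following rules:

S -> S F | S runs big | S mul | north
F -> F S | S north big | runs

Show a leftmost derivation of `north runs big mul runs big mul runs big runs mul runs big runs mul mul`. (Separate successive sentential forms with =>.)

S => S mul => S mul mul => S F mul mul => S runs big F mul mul => S mul runs big F mul mul => S F mul runs big F mul mul => S runs big F mul runs big F mul mul => S mul runs big F mul runs big F mul mul => S runs big mul runs big F mul runs big F mul mul => S mul runs big mul runs big F mul runs big F mul mul => S runs big mul runs big mul runs big F mul runs big F mul mul => north runs big mul runs big mul runs big F mul runs big F mul mul => north runs big mul runs big mul runs big runs mul runs big F mul mul => north runs big mul runs big mul runs big runs mul runs big runs mul mul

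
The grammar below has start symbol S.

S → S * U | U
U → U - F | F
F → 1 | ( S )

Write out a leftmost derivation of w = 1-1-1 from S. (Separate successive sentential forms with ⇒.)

S ⇒ U ⇒ U-F ⇒ U-F-F ⇒ F-F-F ⇒ 1-F-F ⇒ 1-1-F ⇒ 1-1-1

S ⇒ U   [S → U]
U ⇒ U-F   [U → U - F]
U-F ⇒ U-F-F   [U → U - F]
U-F-F ⇒ F-F-F   [U → F]
F-F-F ⇒ 1-F-F   [F → 1]
1-F-F ⇒ 1-1-F   [F → 1]
1-1-F ⇒ 1-1-1   [F → 1]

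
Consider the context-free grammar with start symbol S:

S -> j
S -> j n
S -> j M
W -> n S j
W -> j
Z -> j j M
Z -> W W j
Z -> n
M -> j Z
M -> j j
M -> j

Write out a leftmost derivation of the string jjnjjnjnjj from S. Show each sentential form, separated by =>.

S=>jM=>jjZ=>jjWWj=>jjnSjWj=>jjnjjWj=>jjnjjnSjj=>jjnjjnjnjj

S => jM   [S -> j M]
jM => jjZ   [M -> j Z]
jjZ => jjWWj   [Z -> W W j]
jjWWj => jjnSjWj   [W -> n S j]
jjnSjWj => jjnjjWj   [S -> j]
jjnjjWj => jjnjjnSjj   [W -> n S j]
jjnjjnSjj => jjnjjnjnjj   [S -> j n]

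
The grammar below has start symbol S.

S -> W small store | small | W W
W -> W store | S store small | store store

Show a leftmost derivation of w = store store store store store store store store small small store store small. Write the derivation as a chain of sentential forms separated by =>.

S => W W => W store W => store store store W => store store store S store small => store store store W small store store small => store store store S store small small store store small => store store store W W store small small store store small => store store store store store W store small small store store small => store store store store store store store store small small store store small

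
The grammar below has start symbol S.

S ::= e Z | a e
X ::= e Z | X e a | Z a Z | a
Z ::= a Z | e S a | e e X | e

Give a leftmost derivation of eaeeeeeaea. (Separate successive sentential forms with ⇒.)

S ⇒ eZ ⇒ eaZ ⇒ eaeeX ⇒ eaeeXea ⇒ eaeeXeaea ⇒ eaeeeZeaea ⇒ eaeeeeeaea

S ⇒ eZ   [S ::= e Z]
eZ ⇒ eaZ   [Z ::= a Z]
eaZ ⇒ eaeeX   [Z ::= e e X]
eaeeX ⇒ eaeeXea   [X ::= X e a]
eaeeXea ⇒ eaeeXeaea   [X ::= X e a]
eaeeXeaea ⇒ eaeeeZeaea   [X ::= e Z]
eaeeeZeaea ⇒ eaeeeeeaea   [Z ::= e]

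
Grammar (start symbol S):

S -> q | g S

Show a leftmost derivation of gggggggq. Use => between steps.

S => gS   [S -> g S]
gS => ggS   [S -> g S]
ggS => gggS   [S -> g S]
gggS => ggggS   [S -> g S]
ggggS => gggggS   [S -> g S]
gggggS => ggggggS   [S -> g S]
ggggggS => gggggggS   [S -> g S]
gggggggS => gggggggq   [S -> q]

S => gS => ggS => gggS => ggggS => gggggS => ggggggS => gggggggS => gggggggq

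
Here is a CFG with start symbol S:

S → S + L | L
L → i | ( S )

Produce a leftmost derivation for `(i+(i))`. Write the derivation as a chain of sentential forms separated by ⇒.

S ⇒ L   [S → L]
L ⇒ (S)   [L → ( S )]
(S) ⇒ (S+L)   [S → S + L]
(S+L) ⇒ (L+L)   [S → L]
(L+L) ⇒ (i+L)   [L → i]
(i+L) ⇒ (i+(S))   [L → ( S )]
(i+(S)) ⇒ (i+(L))   [S → L]
(i+(L)) ⇒ (i+(i))   [L → i]

S ⇒ L ⇒ (S) ⇒ (S+L) ⇒ (L+L) ⇒ (i+L) ⇒ (i+(S)) ⇒ (i+(L)) ⇒ (i+(i))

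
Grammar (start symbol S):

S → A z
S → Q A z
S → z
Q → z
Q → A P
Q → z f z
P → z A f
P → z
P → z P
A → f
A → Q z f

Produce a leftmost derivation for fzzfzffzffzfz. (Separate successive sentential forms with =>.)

S => Az => Qzfz => APzfz => fPzfz => fzPzfz => fzzAfzfz => fzzQzffzfz => fzzAPzffzfz => fzzfPzffzfz => fzzfzAfzffzfz => fzzfzffzffzfz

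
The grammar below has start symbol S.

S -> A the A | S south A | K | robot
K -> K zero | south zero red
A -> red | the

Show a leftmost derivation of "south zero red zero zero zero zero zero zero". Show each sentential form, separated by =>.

S => K   [S -> K]
K => K zero   [K -> K zero]
K zero => K zero zero   [K -> K zero]
K zero zero => K zero zero zero   [K -> K zero]
K zero zero zero => K zero zero zero zero   [K -> K zero]
K zero zero zero zero => K zero zero zero zero zero   [K -> K zero]
K zero zero zero zero zero => K zero zero zero zero zero zero   [K -> K zero]
K zero zero zero zero zero zero => south zero red zero zero zero zero zero zero   [K -> south zero red]

S => K => K zero => K zero zero => K zero zero zero => K zero zero zero zero => K zero zero zero zero zero => K zero zero zero zero zero zero => south zero red zero zero zero zero zero zero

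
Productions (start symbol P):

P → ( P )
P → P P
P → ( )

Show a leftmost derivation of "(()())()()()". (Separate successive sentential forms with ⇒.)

P ⇒ PP ⇒ PPP ⇒ PPPP ⇒ (P)PPP ⇒ (PP)PPP ⇒ (()P)PPP ⇒ (()())PPP ⇒ (()())()PP ⇒ (()())()()P ⇒ (()())()()()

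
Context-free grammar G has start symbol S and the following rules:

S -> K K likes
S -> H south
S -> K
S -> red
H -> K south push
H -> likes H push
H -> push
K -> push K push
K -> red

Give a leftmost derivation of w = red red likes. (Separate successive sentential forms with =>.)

S => K K likes => red K likes => red red likes

S => K K likes   [S -> K K likes]
K K likes => red K likes   [K -> red]
red K likes => red red likes   [K -> red]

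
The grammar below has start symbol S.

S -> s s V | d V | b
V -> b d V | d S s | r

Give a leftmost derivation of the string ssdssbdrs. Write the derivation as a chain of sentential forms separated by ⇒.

S ⇒ ssV   [S -> s s V]
ssV ⇒ ssdSs   [V -> d S s]
ssdSs ⇒ ssdssVs   [S -> s s V]
ssdssVs ⇒ ssdssbdVs   [V -> b d V]
ssdssbdVs ⇒ ssdssbdrs   [V -> r]

S ⇒ ssV ⇒ ssdSs ⇒ ssdssVs ⇒ ssdssbdVs ⇒ ssdssbdrs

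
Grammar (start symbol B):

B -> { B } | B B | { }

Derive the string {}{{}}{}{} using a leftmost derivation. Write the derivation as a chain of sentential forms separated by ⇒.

B ⇒ BB ⇒ BBB ⇒ {}BB ⇒ {}BBB ⇒ {}{B}BB ⇒ {}{{}}BB ⇒ {}{{}}{}B ⇒ {}{{}}{}{}

B ⇒ BB   [B -> B B]
BB ⇒ BBB   [B -> B B]
BBB ⇒ {}BB   [B -> { }]
{}BB ⇒ {}BBB   [B -> B B]
{}BBB ⇒ {}{B}BB   [B -> { B }]
{}{B}BB ⇒ {}{{}}BB   [B -> { }]
{}{{}}BB ⇒ {}{{}}{}B   [B -> { }]
{}{{}}{}B ⇒ {}{{}}{}{}   [B -> { }]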